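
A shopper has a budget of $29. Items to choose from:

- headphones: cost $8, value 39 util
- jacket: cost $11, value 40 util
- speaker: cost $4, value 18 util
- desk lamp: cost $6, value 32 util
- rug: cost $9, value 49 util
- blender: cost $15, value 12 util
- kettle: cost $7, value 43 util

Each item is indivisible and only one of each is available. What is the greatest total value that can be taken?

Check high-value combinations within $29:
- headphones+speaker+rug+kettle: cost 8+4+9+7=28, value 39+18+49+43=149
- speaker+desk lamp+rug+kettle: cost 4+6+9+7=26, value 18+32+49+43=142
- headphones+speaker+desk lamp+rug: cost 8+4+6+9=27, value 39+18+32+49=138
- jacket+speaker+desk lamp+kettle: cost 11+4+6+7=28, value 40+18+32+43=133
Best: 149 util.

149 util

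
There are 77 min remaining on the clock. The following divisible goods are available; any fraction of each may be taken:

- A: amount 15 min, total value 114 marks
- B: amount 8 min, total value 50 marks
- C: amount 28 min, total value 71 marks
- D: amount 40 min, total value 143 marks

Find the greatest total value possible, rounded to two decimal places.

342.50

Take in order of value per unit:
- A (114/15 per unit): all 15 → value 114, running total 114.00
- B (50/8 per unit): all 8 → value 50, running total 164.00
- D (143/40 per unit): all 40 → value 143, running total 307.00
- C (71/28 per unit): 14 of 28 → value 14×71/28 = 35.5000, running total 342.50
Total 342.50.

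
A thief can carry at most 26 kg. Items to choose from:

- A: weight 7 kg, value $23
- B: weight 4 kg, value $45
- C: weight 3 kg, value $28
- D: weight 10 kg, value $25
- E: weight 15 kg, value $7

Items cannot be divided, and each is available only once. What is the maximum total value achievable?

Check high-value combinations within 26 kg:
- A+B+C+D: weight 7+4+3+10=24, value 23+45+28+25=121
- B+C+D: weight 4+3+10=17, value 45+28+25=98
- A+B+C: weight 7+4+3=14, value 23+45+28=96
- A+B+D: weight 7+4+10=21, value 23+45+25=93
- B+C+E: weight 4+3+15=22, value 45+28+7=80
Best: $121.

$121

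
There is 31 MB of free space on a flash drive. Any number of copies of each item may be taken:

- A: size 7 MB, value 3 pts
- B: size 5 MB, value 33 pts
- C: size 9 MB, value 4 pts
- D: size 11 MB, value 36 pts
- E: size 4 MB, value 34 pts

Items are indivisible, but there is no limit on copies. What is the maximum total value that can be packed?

Best value-per-unit is E at 34/4, and filling with it alone uses size 7×4=28. No mix of the others beats 7×34 = 238.

238 pts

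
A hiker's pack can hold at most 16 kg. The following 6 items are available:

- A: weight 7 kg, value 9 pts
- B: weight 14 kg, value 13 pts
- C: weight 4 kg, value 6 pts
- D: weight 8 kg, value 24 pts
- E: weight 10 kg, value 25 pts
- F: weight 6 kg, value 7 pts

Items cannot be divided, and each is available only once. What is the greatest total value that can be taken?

33 pts

This is a 0/1 knapsack; check combinations near the capacity.
- A+D: weight 7+8=15, value 9+24=33
- E+F: weight 10+6=16, value 25+7=32
- C+E: weight 4+10=14, value 6+25=31
- D+F: weight 8+6=14, value 24+7=31
Best: 33 pts.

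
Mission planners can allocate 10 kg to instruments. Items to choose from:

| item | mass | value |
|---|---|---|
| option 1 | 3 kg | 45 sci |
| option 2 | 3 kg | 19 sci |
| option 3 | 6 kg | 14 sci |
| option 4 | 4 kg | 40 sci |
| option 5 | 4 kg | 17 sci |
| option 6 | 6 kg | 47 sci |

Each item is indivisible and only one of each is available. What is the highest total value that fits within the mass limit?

104 sci

This is a 0/1 knapsack; check combinations near the capacity.
- option 1+option 2+option 4: mass 3+3+4=10, value 45+19+40=104
- option 1+option 6: mass 3+6=9, value 45+47=92
- option 4+option 6: mass 4+6=10, value 40+47=87
Best: 104 sci.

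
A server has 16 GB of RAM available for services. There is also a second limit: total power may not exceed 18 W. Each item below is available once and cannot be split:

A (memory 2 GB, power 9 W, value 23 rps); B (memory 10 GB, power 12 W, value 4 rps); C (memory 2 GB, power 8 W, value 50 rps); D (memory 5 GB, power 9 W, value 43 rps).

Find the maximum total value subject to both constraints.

93 rps

Feasible sets respecting both limits:
- C+D: memory 7, power 17, value 93
- A+C: memory 4, power 17, value 73
- A+D: memory 7, power 18, value 66
Best: 93 rps.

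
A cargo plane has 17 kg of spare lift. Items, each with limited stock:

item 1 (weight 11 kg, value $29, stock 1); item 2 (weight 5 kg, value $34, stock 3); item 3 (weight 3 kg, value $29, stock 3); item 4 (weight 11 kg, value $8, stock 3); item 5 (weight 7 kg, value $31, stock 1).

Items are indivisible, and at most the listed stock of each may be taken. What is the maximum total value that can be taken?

Top feasible selections:
- 2×item 2 + 2×item 3: weight 16, value 126
- 1×item 2 + 3×item 3: weight 14, value 121
- 3×item 3 + 1×item 5: weight 16, value 118
Best: $126.

$126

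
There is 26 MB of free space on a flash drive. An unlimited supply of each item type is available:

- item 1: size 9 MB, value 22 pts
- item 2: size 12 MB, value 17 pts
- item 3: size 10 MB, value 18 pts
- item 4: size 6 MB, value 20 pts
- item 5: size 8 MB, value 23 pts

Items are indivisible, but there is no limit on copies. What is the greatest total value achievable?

Best value-per-unit is item 4 at 20/6; filling with it alone gives 4×20 = 80.
Optimal mix: 3×item 4 + 1×item 5 → size 26, value 83.

83 pts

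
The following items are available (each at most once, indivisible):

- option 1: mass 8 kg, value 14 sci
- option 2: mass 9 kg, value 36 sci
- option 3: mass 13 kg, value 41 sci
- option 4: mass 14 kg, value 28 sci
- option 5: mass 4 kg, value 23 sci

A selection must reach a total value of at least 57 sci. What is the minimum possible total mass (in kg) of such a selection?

13

Subsets with value ≥ 57, sorted by total mass:
- option 2+option 5: mass 13, value 59
- option 3+option 5: mass 17, value 64
- option 1+option 2+option 5: mass 21, value 73
- option 2+option 3: mass 22, value 77
Minimum mass: 13 kg.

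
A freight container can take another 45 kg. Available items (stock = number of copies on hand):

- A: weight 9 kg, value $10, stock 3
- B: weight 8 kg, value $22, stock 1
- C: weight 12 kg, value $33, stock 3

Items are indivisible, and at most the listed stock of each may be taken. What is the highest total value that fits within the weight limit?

$121

Top feasible selections:
- 1×B + 3×C: weight 44, value 121
- 1×A + 3×C: weight 45, value 109
Best: $121.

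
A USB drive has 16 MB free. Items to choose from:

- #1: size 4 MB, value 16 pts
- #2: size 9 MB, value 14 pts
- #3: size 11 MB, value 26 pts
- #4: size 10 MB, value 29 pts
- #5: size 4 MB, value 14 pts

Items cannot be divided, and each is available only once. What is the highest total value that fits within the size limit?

45 pts

Check high-value combinations within 16 MB:
- #1+#4: size 4+10=14, value 16+29=45
- #4+#5: size 10+4=14, value 29+14=43
- #1+#3: size 4+11=15, value 16+26=42
Best: 45 pts.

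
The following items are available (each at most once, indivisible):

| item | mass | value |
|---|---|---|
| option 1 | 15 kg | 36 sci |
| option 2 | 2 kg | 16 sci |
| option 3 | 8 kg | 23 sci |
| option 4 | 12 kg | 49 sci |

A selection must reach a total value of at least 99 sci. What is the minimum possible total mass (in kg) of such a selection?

29

Subsets with value ≥ 99, sorted by total mass:
- option 1+option 2+option 4: mass 29, value 101
- option 1+option 3+option 4: mass 35, value 108
- option 1+option 2+option 3+option 4: mass 37, value 124
Minimum mass: 29 kg.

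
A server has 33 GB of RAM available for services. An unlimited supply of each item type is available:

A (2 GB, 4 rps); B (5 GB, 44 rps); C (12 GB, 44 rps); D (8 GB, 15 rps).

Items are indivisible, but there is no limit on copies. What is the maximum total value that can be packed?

Best value-per-unit is B at 44/5; filling with it alone gives 6×44 = 264.
Optimal mix: 1×A + 6×B → memory 32, value 268.

268 rps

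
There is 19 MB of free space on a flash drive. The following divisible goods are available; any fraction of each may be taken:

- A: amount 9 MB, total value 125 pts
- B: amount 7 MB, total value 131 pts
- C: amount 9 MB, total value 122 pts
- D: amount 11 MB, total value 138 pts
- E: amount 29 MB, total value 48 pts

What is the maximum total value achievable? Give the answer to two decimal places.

296.67

Take in order of value per unit:
- B (131/7 per unit): all 7 → value 131, running total 131.00
- A (125/9 per unit): all 9 → value 125, running total 256.00
- C (122/9 per unit): 3 of 9 → value 3×122/9 = 40.6667, running total 296.67
Total 296.67.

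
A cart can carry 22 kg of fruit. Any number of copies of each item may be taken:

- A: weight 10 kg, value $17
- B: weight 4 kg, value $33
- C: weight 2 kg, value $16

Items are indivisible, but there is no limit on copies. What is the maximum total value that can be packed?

$181

Best value-per-unit is B at 33/4; filling with it alone gives 5×33 = 165.
Optimal mix: 5×B + 1×C → weight 22, value 181.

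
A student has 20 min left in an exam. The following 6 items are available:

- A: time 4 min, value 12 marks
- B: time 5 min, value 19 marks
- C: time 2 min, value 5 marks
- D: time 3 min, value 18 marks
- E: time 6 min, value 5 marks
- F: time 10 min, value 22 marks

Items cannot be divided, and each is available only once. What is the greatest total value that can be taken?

This is a 0/1 knapsack; check combinations near the capacity.
- B+C+D+F: time 5+2+3+10=20, value 19+5+18+22=64
- B+D+F: time 5+3+10=18, value 19+18+22=59
- A+B+C+D+E: time 4+5+2+3+6=20, value 12+19+5+18+5=59
- A+C+D+F: time 4+2+3+10=19, value 12+5+18+22=57
- A+B+C+D: time 4+5+2+3=14, value 12+19+5+18=54
Best: 64 marks.

64 marks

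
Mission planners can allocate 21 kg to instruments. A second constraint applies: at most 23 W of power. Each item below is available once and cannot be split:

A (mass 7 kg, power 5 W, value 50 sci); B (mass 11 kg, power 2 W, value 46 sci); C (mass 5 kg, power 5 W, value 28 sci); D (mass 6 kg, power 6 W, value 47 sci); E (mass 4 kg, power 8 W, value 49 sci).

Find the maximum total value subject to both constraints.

Feasible sets respecting both limits:
- A+D+E: mass 17, power 19, value 146
- B+D+E: mass 21, power 16, value 142
- A+C+E: mass 16, power 18, value 127
- A+C+D: mass 18, power 16, value 125
Best: 146 sci.

146 sci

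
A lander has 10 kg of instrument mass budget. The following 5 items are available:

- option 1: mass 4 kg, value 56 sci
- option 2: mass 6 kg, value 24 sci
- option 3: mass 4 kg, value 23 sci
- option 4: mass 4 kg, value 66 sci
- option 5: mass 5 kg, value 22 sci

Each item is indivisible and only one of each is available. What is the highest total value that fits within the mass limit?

122 sci

This is a 0/1 knapsack; check combinations near the capacity.
- option 1+option 4: mass 4+4=8, value 56+66=122
- option 2+option 4: mass 6+4=10, value 24+66=90
- option 3+option 4: mass 4+4=8, value 23+66=89
Best: 122 sci.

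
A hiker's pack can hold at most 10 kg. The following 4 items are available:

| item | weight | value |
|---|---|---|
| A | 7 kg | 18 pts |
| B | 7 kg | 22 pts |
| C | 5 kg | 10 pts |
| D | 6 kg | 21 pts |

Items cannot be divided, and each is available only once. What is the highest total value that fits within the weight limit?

This is a 0/1 knapsack; check combinations near the capacity.
- B: weight 7, value 22
- D: weight 6, value 21
- A: weight 7, value 18
- C: weight 5, value 10
Best: 22 pts.

22 pts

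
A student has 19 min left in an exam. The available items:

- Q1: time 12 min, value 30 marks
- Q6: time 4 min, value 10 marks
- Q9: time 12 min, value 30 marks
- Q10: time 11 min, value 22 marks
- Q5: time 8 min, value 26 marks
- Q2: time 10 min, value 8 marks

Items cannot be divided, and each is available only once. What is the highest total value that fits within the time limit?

48 marks

Check high-value combinations within 19 min:
- Q10+Q5: time 11+8=19, value 22+26=48
- Q1+Q6: time 12+4=16, value 30+10=40
- Q6+Q9: time 4+12=16, value 10+30=40
Best: 48 marks.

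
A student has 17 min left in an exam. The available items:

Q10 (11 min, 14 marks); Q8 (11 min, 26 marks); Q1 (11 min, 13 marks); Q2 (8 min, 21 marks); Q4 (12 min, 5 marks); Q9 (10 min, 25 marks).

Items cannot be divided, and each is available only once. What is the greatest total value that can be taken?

Check high-value combinations within 17 min:
- Q8: time 11, value 26
- Q9: time 10, value 25
- Q2: time 8, value 21
Best: 26 marks.

26 marks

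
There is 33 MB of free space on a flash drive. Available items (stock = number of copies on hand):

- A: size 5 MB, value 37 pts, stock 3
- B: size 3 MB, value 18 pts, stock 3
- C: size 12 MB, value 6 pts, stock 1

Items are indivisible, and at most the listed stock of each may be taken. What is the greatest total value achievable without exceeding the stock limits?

Top feasible selections:
- 3×A + 3×B: size 24, value 165
- 3×A + 2×B + 1×C: size 33, value 153
Best: 165 pts.

165 pts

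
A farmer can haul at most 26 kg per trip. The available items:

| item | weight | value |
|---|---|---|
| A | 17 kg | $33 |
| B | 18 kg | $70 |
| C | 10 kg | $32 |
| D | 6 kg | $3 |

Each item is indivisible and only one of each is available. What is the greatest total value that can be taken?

Check high-value combinations within 26 kg:
- B+D: weight 18+6=24, value 70+3=73
- B: weight 18, value 70
- A+D: weight 17+6=23, value 33+3=36
- C+D: weight 10+6=16, value 32+3=35
Best: $73.

$73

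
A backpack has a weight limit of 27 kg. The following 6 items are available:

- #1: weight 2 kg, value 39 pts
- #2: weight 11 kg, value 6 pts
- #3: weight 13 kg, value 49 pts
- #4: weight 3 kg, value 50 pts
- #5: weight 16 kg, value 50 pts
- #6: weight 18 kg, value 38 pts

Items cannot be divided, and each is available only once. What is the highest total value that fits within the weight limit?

139 pts

Check high-value combinations within 27 kg:
- #1+#4+#5: weight 2+3+16=21, value 39+50+50=139
- #1+#3+#4: weight 2+13+3=18, value 39+49+50=138
- #1+#4+#6: weight 2+3+18=23, value 39+50+38=127
Best: 139 pts.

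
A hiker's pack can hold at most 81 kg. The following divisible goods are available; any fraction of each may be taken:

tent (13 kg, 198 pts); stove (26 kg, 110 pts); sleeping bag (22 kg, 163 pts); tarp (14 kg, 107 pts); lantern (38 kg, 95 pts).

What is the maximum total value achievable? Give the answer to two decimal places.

Take in order of value per unit:
- tent (198/13 per unit): all 13 → value 198, running total 198.00
- tarp (107/14 per unit): all 14 → value 107, running total 305.00
- sleeping bag (163/22 per unit): all 22 → value 163, running total 468.00
- stove (110/26 per unit): all 26 → value 110, running total 578.00
- lantern (95/38 per unit): 6 of 38 → value 6×95/38 = 15.0000, running total 593.00
Total 593.00.

593.00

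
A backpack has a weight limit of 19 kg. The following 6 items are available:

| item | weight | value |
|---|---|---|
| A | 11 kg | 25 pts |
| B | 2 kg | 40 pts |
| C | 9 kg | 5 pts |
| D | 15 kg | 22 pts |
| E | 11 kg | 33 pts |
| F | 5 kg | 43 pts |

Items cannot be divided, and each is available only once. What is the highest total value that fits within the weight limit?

Check high-value combinations within 19 kg:
- B+E+F: weight 2+11+5=18, value 40+33+43=116
- A+B+F: weight 11+2+5=18, value 25+40+43=108
- B+C+F: weight 2+9+5=16, value 40+5+43=88
- B+F: weight 2+5=7, value 40+43=83
Best: 116 pts.

116 pts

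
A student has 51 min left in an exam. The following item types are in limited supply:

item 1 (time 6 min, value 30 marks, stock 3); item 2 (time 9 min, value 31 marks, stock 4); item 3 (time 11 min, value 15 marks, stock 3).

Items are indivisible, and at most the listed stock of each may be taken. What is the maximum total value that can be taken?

184 marks

Best selections within time 51 and stock limits:
- 2×item 1 + 4×item 2: time 48, value 184
- 3×item 1 + 3×item 2: time 45, value 183
- 2×item 1 + 3×item 2 + 1×item 3: time 50, value 168
Best: 184 marks.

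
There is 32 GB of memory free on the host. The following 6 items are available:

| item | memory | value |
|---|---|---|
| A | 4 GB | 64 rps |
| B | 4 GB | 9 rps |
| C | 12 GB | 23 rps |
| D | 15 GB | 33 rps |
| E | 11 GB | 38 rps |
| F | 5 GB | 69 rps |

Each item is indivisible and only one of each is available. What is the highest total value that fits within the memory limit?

This is a 0/1 knapsack; check combinations near the capacity.
- A+C+E+F: memory 4+12+11+5=32, value 64+23+38+69=194
- A+B+E+F: memory 4+4+11+5=24, value 64+9+38+69=180
- A+B+D+F: memory 4+4+15+5=28, value 64+9+33+69=175
- A+E+F: memory 4+11+5=20, value 64+38+69=171
Best: 194 rps.

194 rps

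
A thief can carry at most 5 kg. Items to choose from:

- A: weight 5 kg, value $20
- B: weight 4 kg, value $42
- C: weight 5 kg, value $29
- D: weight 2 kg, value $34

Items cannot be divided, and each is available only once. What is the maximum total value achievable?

Check high-value combinations within 5 kg:
- B: weight 4, value 42
- D: weight 2, value 34
- C: weight 5, value 29
- A: weight 5, value 20
Best: $42.

$42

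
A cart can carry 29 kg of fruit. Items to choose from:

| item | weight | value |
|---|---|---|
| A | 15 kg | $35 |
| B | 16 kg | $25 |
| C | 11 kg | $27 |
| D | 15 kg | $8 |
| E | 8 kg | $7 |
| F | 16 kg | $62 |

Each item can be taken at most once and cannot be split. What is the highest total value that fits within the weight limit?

This is a 0/1 knapsack; check combinations near the capacity.
- C+F: weight 11+16=27, value 27+62=89
- E+F: weight 8+16=24, value 7+62=69
- F: weight 16, value 62
- A+C: weight 15+11=26, value 35+27=62
- B+C: weight 16+11=27, value 25+27=52
Best: $89.

$89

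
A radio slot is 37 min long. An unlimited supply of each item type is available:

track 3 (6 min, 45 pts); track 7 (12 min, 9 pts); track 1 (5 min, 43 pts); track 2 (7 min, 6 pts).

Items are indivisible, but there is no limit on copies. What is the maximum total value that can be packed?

Best value-per-unit is track 1 at 43/5; filling with it alone gives 7×43 = 301.
Optimal mix: 2×track 3 + 5×track 1 → duration 37, value 305.

305 pts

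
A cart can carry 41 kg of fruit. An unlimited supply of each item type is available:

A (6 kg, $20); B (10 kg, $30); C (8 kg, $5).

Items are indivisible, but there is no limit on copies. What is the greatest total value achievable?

$130

Best value-per-unit is A at 20/6; filling with it alone gives 6×20 = 120.
Optimal mix: 5×A + 1×B → weight 40, value 130.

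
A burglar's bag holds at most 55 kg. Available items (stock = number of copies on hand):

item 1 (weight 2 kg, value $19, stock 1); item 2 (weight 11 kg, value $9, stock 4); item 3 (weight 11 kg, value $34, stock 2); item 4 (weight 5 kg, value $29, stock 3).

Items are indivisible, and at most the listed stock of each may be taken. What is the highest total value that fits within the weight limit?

Best selections within weight 55 and stock limits:
- 1×item 1 + 1×item 2 + 2×item 3 + 3×item 4: weight 50, value 183
- 1×item 1 + 2×item 3 + 3×item 4: weight 39, value 174
Best: $183.

$183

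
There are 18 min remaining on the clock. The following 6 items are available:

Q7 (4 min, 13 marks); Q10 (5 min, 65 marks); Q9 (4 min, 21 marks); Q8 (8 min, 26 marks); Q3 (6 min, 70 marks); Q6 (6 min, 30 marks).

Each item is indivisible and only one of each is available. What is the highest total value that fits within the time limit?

165 marks

Check high-value combinations within 18 min:
- Q10+Q3+Q6: time 5+6+6=17, value 65+70+30=165
- Q10+Q9+Q3: time 5+4+6=15, value 65+21+70=156
- Q7+Q10+Q3: time 4+5+6=15, value 13+65+70=148
- Q10+Q3: time 5+6=11, value 65+70=135
Best: 165 marks.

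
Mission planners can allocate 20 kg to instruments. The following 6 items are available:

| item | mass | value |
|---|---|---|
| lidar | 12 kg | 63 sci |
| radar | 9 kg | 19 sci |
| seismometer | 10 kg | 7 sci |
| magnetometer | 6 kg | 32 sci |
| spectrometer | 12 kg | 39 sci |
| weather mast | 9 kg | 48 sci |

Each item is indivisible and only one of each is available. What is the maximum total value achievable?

Check high-value combinations within 20 kg:
- lidar+magnetometer: mass 12+6=18, value 63+32=95
- magnetometer+weather mast: mass 6+9=15, value 32+48=80
- magnetometer+spectrometer: mass 6+12=18, value 32+39=71
Best: 95 sci.

95 sci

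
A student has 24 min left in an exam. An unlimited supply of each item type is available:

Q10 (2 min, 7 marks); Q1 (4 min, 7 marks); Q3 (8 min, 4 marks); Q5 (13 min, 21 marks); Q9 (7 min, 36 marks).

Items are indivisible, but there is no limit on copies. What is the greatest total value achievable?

Best value-per-unit is Q9 at 36/7; filling with it alone gives 3×36 = 108.
Optimal mix: 1×Q10 + 3×Q9 → time 23, value 115.

115 marks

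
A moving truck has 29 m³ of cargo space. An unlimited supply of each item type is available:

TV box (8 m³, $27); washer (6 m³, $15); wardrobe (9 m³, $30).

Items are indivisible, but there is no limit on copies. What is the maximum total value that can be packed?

$90

Best value-per-unit is TV box at 27/8; filling with it alone gives 3×27 = 81.
Optimal mix: 3×wardrobe → volume 27, value 90.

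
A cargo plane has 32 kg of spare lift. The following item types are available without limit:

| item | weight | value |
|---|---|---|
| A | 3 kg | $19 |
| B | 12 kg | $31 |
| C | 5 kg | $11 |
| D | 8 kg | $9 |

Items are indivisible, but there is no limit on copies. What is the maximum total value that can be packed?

$190

Best value-per-unit is A at 19/3, and filling with it alone uses weight 10×3=30. No mix of the others beats 10×19 = 190.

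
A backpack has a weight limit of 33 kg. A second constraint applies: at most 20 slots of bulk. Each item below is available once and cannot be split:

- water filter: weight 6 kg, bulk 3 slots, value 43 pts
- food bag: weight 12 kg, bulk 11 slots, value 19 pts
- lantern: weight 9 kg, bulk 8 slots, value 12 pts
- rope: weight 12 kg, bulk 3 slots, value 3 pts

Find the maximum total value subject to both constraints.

65 pts

Feasible sets respecting both limits:
- water filter+food bag+rope: weight 30, bulk 17, value 65
- water filter+food bag: weight 18, bulk 14, value 62
- water filter+lantern+rope: weight 27, bulk 14, value 58
- water filter+lantern: weight 15, bulk 11, value 55
Best: 65 pts.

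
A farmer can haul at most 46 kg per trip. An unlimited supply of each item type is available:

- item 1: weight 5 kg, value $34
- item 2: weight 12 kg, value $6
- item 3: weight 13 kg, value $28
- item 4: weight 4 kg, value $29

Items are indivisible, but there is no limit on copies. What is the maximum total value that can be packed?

$329

Best value-per-unit is item 4 at 29/4; filling with it alone gives 11×29 = 319.
Optimal mix: 2×item 1 + 9×item 4 → weight 46, value 329.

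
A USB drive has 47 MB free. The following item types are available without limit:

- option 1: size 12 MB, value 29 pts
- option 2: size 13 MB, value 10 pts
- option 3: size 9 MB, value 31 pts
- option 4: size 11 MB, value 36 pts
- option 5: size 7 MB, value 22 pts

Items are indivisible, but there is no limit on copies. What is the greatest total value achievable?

Best value-per-unit is option 3 at 31/9; filling with it alone gives 5×31 = 155.
Optimal mix: 4×option 3 + 1×option 4 → size 47, value 160.

160 pts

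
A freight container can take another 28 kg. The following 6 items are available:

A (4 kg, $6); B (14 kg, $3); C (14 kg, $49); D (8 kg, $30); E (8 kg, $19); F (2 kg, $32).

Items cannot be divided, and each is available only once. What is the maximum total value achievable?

$117

Check high-value combinations within 28 kg:
- A+C+D+F: weight 4+14+8+2=28, value 6+49+30+32=117
- C+D+F: weight 14+8+2=24, value 49+30+32=111
- A+C+E+F: weight 4+14+8+2=28, value 6+49+19+32=106
- C+E+F: weight 14+8+2=24, value 49+19+32=100
- A+C+F: weight 4+14+2=20, value 6+49+32=87
Best: $117.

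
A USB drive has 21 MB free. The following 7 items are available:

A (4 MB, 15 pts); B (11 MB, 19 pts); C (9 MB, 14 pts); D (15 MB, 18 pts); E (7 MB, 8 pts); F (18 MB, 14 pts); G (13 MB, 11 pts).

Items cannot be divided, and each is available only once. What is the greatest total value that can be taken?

37 pts

Check high-value combinations within 21 MB:
- A+C+E: size 4+9+7=20, value 15+14+8=37
- A+B: size 4+11=15, value 15+19=34
- A+D: size 4+15=19, value 15+18=33
- B+C: size 11+9=20, value 19+14=33
Best: 37 pts.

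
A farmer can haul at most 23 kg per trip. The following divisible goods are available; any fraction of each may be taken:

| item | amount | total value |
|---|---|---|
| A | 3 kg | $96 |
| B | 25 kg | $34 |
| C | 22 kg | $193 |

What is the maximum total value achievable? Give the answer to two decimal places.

Take in order of value per unit:
- A (96/3 per unit): all 3 → value 96, running total 96.00
- C (193/22 per unit): 20 of 22 → value 20×193/22 = 175.4545, running total 271.45
Total 271.45.

271.45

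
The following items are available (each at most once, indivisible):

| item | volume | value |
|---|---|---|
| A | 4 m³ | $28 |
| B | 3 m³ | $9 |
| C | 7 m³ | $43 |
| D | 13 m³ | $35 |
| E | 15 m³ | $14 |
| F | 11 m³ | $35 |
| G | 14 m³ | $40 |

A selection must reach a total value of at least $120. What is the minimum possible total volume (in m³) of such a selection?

28

Subsets with value ≥ 120, sorted by total volume:
- A+B+C+G: volume 28, value 120
- B+C+D+F: volume 34, value 122
Minimum volume: 28 m³.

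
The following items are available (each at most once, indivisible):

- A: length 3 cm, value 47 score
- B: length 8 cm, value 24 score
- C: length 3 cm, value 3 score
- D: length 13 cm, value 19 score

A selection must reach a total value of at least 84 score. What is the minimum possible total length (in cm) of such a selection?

24

Subsets with value ≥ 84, sorted by total length:
- A+B+D: length 24, value 90
- A+B+C+D: length 27, value 93
Minimum length: 24 cm.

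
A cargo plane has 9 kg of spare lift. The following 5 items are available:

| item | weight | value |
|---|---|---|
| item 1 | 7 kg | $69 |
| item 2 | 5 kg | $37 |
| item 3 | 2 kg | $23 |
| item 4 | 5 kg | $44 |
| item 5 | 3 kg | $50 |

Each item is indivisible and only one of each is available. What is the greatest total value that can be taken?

This is a 0/1 knapsack; check combinations near the capacity.
- item 4+item 5: weight 5+3=8, value 44+50=94
- item 1+item 3: weight 7+2=9, value 69+23=92
- item 2+item 5: weight 5+3=8, value 37+50=87
- item 3+item 5: weight 2+3=5, value 23+50=73
Best: $94.

$94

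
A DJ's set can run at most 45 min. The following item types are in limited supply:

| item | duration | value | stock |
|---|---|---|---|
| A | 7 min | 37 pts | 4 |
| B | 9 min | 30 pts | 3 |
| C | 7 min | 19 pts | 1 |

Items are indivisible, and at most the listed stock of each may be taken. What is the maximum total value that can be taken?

Top feasible selections:
- 4×A + 1×B + 1×C: duration 44, value 197
- 4×A + 1×B: duration 37, value 178
- 3×A + 2×B: duration 39, value 171
- 4×A + 1×C: duration 35, value 167
Best: 197 pts.

197 pts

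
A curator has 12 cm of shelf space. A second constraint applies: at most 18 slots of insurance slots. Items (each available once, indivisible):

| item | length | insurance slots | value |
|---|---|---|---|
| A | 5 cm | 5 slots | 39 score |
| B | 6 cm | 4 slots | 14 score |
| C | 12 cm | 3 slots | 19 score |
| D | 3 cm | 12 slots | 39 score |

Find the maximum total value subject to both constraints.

Feasible sets respecting both limits:
- A+D: length 8, insurance slots 17, value 78
- A+B: length 11, insurance slots 9, value 53
- B+D: length 9, insurance slots 16, value 53
- A: length 5, insurance slots 5, value 39
Best: 78 score.

78 score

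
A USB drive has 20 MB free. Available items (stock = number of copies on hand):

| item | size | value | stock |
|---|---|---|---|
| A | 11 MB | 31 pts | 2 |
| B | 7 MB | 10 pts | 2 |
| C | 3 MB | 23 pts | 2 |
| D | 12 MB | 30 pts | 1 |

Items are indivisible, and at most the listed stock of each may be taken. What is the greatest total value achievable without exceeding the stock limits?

Top feasible selections:
- 1×A + 2×C: size 17, value 77
- 2×C + 1×D: size 18, value 76
Best: 77 pts.

77 pts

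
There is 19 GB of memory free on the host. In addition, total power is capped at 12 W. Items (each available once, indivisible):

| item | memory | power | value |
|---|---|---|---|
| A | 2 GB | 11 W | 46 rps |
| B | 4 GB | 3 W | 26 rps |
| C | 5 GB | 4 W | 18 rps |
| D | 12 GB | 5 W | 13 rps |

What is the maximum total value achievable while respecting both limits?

46 rps

Feasible sets respecting both limits:
- A: memory 2, power 11, value 46
- B+C: memory 9, power 7, value 44
- B+D: memory 16, power 8, value 39
Best: 46 rps.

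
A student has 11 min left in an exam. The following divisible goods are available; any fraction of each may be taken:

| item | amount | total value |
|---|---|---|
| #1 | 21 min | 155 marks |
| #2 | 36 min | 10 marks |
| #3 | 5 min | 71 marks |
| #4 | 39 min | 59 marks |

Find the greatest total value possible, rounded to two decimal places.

115.29

Take in order of value per unit:
- #3 (71/5 per unit): all 5 → value 71, running total 71.00
- #1 (155/21 per unit): 6 of 21 → value 6×155/21 = 44.2857, running total 115.29
Total 115.29.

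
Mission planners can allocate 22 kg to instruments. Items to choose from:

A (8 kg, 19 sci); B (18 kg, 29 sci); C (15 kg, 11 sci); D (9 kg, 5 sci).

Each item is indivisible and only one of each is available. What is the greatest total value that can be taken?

29 sci

This is a 0/1 knapsack; check combinations near the capacity.
- B: mass 18, value 29
- A+D: mass 8+9=17, value 19+5=24
- A: mass 8, value 19
- C: mass 15, value 11
- D: mass 9, value 5
Best: 29 sci.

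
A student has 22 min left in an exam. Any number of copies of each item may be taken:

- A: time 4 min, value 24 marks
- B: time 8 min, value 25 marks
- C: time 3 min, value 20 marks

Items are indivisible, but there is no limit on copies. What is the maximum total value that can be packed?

Best value-per-unit is C at 20/3; filling with it alone gives 7×20 = 140.
Optimal mix: 1×A + 6×C → time 22, value 144.

144 marks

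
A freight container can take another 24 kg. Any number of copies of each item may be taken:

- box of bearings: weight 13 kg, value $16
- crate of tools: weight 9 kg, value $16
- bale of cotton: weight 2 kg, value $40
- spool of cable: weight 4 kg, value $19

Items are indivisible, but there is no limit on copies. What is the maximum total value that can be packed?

$480

Best value-per-unit is bale of cotton at 40/2, and filling with it alone uses weight 12×2=24. No mix of the others beats 12×40 = 480.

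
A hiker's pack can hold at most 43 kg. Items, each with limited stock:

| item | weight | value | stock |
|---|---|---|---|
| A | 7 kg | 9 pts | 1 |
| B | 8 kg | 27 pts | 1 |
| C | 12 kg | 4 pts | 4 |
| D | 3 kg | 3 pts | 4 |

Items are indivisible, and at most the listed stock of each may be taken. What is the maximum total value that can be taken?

Best selections within weight 43 and stock limits:
- 1×A + 1×B + 1×C + 4×D: weight 39, value 52
- 1×A + 1×B + 1×C + 3×D: weight 36, value 49
- 1×A + 1×B + 4×D: weight 27, value 48
Best: 52 pts.

52 pts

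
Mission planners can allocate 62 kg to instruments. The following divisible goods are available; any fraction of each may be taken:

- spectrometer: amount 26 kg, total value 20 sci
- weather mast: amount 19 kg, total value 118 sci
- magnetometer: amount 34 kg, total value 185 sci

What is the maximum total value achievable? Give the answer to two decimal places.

309.92

Take in order of value per unit:
- weather mast (118/19 per unit): all 19 → value 118, running total 118.00
- magnetometer (185/34 per unit): all 34 → value 185, running total 303.00
- spectrometer (20/26 per unit): 9 of 26 → value 9×20/26 = 6.9231, running total 309.92
Total 309.92.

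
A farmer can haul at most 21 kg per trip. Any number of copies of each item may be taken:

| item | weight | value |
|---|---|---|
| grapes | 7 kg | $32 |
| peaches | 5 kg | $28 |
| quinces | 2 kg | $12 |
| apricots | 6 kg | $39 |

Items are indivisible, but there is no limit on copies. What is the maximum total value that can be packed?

$130

Best value-per-unit is apricots at 39/6; filling with it alone gives 3×39 = 117.
Optimal mix: 1×peaches + 2×quinces + 2×apricots → weight 21, value 130.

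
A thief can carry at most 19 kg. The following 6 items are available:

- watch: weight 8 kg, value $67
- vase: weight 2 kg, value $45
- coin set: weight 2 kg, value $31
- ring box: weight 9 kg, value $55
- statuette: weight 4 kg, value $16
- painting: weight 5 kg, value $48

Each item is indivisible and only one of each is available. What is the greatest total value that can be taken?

$191

Check high-value combinations within 19 kg:
- watch+vase+coin set+painting: weight 8+2+2+5=17, value 67+45+31+48=191
- vase+coin set+ring box+painting: weight 2+2+9+5=18, value 45+31+55+48=179
- watch+vase+statuette+painting: weight 8+2+4+5=19, value 67+45+16+48=176
- watch+vase+ring box: weight 8+2+9=19, value 67+45+55=167
- watch+coin set+statuette+painting: weight 8+2+4+5=19, value 67+31+16+48=162
Best: $191.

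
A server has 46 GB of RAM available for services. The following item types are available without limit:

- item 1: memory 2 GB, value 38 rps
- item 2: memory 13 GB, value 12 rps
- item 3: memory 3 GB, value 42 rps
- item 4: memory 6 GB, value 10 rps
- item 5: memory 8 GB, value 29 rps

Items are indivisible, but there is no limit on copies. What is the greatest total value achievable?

Best value-per-unit is item 1 at 38/2, and filling with it alone uses memory 23×2=46. No mix of the others beats 23×38 = 874.

874 rps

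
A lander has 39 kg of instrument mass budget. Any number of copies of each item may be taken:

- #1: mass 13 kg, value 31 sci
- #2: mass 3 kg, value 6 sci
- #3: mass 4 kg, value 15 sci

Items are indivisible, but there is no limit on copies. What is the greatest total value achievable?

141 sci

Best value-per-unit is #3 at 15/4; filling with it alone gives 9×15 = 135.
Optimal mix: 1×#2 + 9×#3 → mass 39, value 141.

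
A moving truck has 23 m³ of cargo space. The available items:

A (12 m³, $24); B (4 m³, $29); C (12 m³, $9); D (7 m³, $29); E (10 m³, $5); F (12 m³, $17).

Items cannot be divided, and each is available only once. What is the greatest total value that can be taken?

$82

Check high-value combinations within 23 m³:
- A+B+D: volume 12+4+7=23, value 24+29+29=82
- B+D+F: volume 4+7+12=23, value 29+29+17=75
- B+C+D: volume 4+12+7=23, value 29+9+29=67
- B+D+E: volume 4+7+10=21, value 29+29+5=63
- B+D: volume 4+7=11, value 29+29=58
Best: $82.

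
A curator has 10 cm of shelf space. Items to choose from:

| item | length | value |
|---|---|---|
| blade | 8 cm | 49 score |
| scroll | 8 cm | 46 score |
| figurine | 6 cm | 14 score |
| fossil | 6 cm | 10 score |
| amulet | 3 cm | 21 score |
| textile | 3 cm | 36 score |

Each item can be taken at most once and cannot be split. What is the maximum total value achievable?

Check high-value combinations within 10 cm:
- amulet+textile: length 3+3=6, value 21+36=57
- figurine+textile: length 6+3=9, value 14+36=50
- blade: length 8, value 49
Best: 57 score.

57 score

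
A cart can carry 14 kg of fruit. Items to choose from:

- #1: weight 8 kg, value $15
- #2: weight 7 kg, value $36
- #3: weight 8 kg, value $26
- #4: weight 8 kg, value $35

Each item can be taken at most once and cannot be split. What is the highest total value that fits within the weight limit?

$36

This is a 0/1 knapsack; check combinations near the capacity.
- #2: weight 7, value 36
- #4: weight 8, value 35
- #3: weight 8, value 26
Best: $36.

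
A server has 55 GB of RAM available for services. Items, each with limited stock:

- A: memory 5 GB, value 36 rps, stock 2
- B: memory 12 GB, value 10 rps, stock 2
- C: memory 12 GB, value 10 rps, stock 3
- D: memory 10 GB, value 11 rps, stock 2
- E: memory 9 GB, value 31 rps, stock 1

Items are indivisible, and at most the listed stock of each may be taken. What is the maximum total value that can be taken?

Best selections within memory 55 and stock limits:
- 2×A + 1×C + 2×D + 1×E: memory 51, value 135
- 2×A + 1×B + 2×D + 1×E: memory 51, value 135
- 2×A + 2×C + 1×D + 1×E: memory 53, value 134
- 2×A + 1×B + 1×C + 1×D + 1×E: memory 53, value 134
Best: 135 rps.

135 rps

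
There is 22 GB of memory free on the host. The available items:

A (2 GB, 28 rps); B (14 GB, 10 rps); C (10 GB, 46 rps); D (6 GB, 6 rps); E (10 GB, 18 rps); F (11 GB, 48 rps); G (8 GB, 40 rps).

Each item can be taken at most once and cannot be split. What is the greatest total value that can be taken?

116 rps

Check high-value combinations within 22 GB:
- A+F+G: memory 2+11+8=21, value 28+48+40=116
- A+C+G: memory 2+10+8=20, value 28+46+40=114
- C+F: memory 10+11=21, value 46+48=94
- A+C+E: memory 2+10+10=22, value 28+46+18=92
- F+G: memory 11+8=19, value 48+40=88
Best: 116 rps.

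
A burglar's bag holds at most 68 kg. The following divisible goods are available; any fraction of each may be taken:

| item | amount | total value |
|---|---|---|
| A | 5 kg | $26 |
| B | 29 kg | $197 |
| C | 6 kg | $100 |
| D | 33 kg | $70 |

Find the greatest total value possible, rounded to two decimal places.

Take in order of value per unit:
- C (100/6 per unit): all 6 → value 100, running total 100.00
- B (197/29 per unit): all 29 → value 197, running total 297.00
- A (26/5 per unit): all 5 → value 26, running total 323.00
- D (70/33 per unit): 28 of 33 → value 28×70/33 = 59.3939, running total 382.39
Total 382.39.

382.39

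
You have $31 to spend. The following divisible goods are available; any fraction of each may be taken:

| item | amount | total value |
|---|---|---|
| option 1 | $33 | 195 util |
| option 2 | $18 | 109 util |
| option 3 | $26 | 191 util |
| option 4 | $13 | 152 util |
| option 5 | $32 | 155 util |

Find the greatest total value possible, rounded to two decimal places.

Take in order of value per unit:
- option 4 (152/13 per unit): all 13 → value 152, running total 152.00
- option 3 (191/26 per unit): 18 of 26 → value 18×191/26 = 132.2308, running total 284.23
Total 284.23.

284.23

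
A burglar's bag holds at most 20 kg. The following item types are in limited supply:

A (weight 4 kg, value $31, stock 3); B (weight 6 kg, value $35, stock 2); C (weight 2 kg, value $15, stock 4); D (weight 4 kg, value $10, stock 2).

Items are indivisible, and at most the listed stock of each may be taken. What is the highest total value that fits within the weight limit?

Top feasible selections:
- 3×A + 4×C: weight 20, value 153
- 3×A + 1×B + 1×C: weight 20, value 143
- 2×A + 1×B + 3×C: weight 20, value 142
Best: $153.

$153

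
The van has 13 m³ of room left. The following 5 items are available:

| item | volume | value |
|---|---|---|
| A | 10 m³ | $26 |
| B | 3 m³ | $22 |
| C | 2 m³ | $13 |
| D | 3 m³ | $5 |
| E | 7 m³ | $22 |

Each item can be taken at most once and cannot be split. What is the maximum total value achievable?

$57

Check high-value combinations within 13 m³:
- B+C+E: volume 3+2+7=12, value 22+13+22=57
- B+D+E: volume 3+3+7=13, value 22+5+22=49
- A+B: volume 10+3=13, value 26+22=48
Best: $57.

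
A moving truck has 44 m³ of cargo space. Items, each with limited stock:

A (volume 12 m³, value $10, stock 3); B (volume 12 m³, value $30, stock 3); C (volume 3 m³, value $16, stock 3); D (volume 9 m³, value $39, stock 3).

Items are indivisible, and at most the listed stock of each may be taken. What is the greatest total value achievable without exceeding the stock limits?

$165

Best selections within volume 44 and stock limits:
- 3×C + 3×D: volume 36, value 165
- 1×B + 1×C + 3×D: volume 42, value 163
Best: $165.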